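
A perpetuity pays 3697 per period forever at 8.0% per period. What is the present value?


PV = PMT / i
= 3697 / 0.08
= 46212.5


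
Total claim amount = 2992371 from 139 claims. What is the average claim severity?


severity = total / number
= 2992371 / 139
= 21527.8489


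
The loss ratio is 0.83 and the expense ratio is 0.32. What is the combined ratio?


Combined ratio = loss ratio + expense ratio
= 0.83 + 0.32
= 1.15


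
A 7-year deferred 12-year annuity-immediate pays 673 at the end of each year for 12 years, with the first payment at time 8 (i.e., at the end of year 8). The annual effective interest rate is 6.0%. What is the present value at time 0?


PV at time 7 of the 12-year annuity-immediate:
a_n = 673 * (1-(1+0.06)^(-12))/0.06 = 5642.327
Discount back 7 years to time 0:
PV = 5642.327 * (1+0.06)^(-7)
= 5642.327 * 0.665057
= 3752.4697


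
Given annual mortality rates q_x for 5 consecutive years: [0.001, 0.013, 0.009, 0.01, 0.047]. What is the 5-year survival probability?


p_k = 1 - q_k for each year
Survival = product of (1 - q_k)
= 0.999 * 0.987 * 0.991 * 0.99 * 0.953
= 0.9219


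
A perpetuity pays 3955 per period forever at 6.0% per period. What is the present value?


PV = PMT / i
= 3955 / 0.06
= 65916.6667


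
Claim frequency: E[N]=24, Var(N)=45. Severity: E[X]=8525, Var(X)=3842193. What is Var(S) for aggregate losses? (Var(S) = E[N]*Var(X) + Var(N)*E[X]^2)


Var(S) = E[N]*Var(X) + Var(N)*E[X]^2
= 24*3842193 + 45*8525^2
= 92212632 + 3270403125
= 3.3626e+09


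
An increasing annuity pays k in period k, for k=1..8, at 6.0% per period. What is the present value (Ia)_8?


(Ia)_n = sum_{k=1}^{n} k * v^k, v = 1/(1+i)
v = 0.943396
Sum computed term by term:
(Ia)_8 = 26.0514


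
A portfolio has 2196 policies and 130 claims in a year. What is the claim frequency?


frequency = claims / policies
= 130 / 2196
= 0.0592


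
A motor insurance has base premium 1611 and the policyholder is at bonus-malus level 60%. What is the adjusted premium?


adjusted = base * BM_level / 100
= 1611 * 60 / 100
= 1611 * 0.6
= 966.6


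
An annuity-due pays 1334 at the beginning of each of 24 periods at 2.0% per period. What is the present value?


PV_due = PMT * (1-(1+i)^(-n))/i * (1+i)
PV_immediate = 25231.1768
PV_due = 25231.1768 * 1.02
= 25735.8003


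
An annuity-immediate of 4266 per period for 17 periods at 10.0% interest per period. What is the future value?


FV = PMT * ((1+i)^n - 1) / i
= 4266 * ((1.1)^17 - 1) / 0.1
= 4266 * (5.05447 - 1) / 0.1
= 172963.7024


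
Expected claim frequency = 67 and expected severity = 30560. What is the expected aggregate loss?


E[S] = E[N] * E[X]
= 67 * 30560
= 2.0475e+06


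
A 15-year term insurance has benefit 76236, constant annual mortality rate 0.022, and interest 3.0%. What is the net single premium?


NSP = benefit * sum_{k=0}^{n-1} k_p_x * q * v^(k+1)
With constant q=0.022, v=0.970874
Sum = 0.228566
NSP = 76236 * 0.228566
= 17424.9646


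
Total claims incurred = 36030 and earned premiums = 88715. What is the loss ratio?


Loss ratio = claims / premiums
= 36030 / 88715
= 0.4061


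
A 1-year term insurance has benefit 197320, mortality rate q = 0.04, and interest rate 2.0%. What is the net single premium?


NSP = benefit * q * v
v = 1/(1+i) = 0.980392
NSP = 197320 * 0.04 * 0.980392
= 7738.0392


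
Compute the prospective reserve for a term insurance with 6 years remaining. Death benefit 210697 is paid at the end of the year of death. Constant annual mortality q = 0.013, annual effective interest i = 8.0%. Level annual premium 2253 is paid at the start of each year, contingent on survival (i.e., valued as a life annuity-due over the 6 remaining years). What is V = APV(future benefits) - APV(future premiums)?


v = 1/(1+i) = 0.925926
APV(future benefits) per unit = sum_{k=0}^{5} k_p_x * q * v^(k+1) = 0.058348
APV(future benefits) = 210697 * 0.058348 = 12293.7759
Life annuity-due factor ä_{x:6} = sum_{k=0}^{5} k_p_x * v^k = 4.847383
APV(future premiums) = 2253 * 4.847383 = 10921.1541
V = 12293.7759 - 10921.1541
= 1372.6218


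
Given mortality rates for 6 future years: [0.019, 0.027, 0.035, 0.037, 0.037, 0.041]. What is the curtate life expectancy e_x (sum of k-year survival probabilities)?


e_x = sum_{k=1}^{n} k_p_x
k_p_x values:
  1_p_x = 0.981
  2_p_x = 0.954513
  3_p_x = 0.921105
  4_p_x = 0.887024
  5_p_x = 0.854204
  6_p_x = 0.819182
e_x = 5.417


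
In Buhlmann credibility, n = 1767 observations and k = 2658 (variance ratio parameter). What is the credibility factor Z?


Z = n / (n + k)
= 1767 / (1767 + 2658)
= 1767 / 4425
= 0.3993


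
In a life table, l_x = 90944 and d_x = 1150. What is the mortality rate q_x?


q_x = d_x / l_x
= 1150 / 90944
= 0.0126


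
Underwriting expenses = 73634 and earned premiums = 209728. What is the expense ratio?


Expense ratio = expenses / premiums
= 73634 / 209728
= 0.3511


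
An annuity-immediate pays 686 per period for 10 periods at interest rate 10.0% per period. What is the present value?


PV = PMT * (1 - (1+i)^(-n)) / i
= 686 * (1 - (1+0.1)^(-10)) / 0.1
= 686 * (1 - 0.385543) / 0.1
= 686 * 6.144567
= 4215.173


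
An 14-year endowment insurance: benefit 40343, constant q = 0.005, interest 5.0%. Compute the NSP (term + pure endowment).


Term component = 1940.72
Pure endowment = 14_p_x * v^14 * benefit = 0.93223 * 0.505068 * 40343 = 18995.0803
NSP = 20935.8003


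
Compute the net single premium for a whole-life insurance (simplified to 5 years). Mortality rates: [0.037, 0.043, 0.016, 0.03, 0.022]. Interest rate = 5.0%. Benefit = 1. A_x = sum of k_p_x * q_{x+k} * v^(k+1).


v = 0.952381
Year 0: k_p_x=1.0, q=0.037, term=0.035238
Year 1: k_p_x=0.963, q=0.043, term=0.037559
Year 2: k_p_x=0.921591, q=0.016, term=0.012738
Year 3: k_p_x=0.906846, q=0.03, term=0.022382
Year 4: k_p_x=0.87964, q=0.022, term=0.015163
A_x = 0.1231


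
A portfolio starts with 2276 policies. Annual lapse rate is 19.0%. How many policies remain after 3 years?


remaining = initial * (1 - lapse)^years
= 2276 * (1 - 0.19)^3
= 2276 * 0.531441
= 1209.5597


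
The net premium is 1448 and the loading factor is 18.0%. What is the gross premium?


Gross = net * (1 + loading)
= 1448 * (1 + 0.18)
= 1448 * 1.18
= 1708.64


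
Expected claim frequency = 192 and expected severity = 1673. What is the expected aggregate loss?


E[S] = E[N] * E[X]
= 192 * 1673
= 321216


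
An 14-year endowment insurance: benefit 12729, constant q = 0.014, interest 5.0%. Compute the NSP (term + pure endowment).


Term component = 1630.0351
Pure endowment = 14_p_x * v^14 * benefit = 0.820875 * 0.505068 * 12729 = 5277.4109
NSP = 6907.446


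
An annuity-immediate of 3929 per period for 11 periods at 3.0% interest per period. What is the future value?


FV = PMT * ((1+i)^n - 1) / i
= 3929 * ((1.03)^11 - 1) / 0.03
= 3929 * (1.384234 - 1) / 0.03
= 50321.8293


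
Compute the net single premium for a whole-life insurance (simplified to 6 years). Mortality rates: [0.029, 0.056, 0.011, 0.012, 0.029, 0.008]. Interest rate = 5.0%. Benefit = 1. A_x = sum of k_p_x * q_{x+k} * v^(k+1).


v = 0.952381
Year 0: k_p_x=1.0, q=0.029, term=0.027619
Year 1: k_p_x=0.971, q=0.056, term=0.049321
Year 2: k_p_x=0.916624, q=0.011, term=0.00871
Year 3: k_p_x=0.906541, q=0.012, term=0.00895
Year 4: k_p_x=0.895663, q=0.029, term=0.020351
Year 5: k_p_x=0.869688, q=0.008, term=0.005192
A_x = 0.1201


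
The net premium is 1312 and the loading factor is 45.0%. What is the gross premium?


Gross = net * (1 + loading)
= 1312 * (1 + 0.45)
= 1312 * 1.45
= 1902.4


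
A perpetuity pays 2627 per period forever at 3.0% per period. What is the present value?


PV = PMT / i
= 2627 / 0.03
= 87566.6667


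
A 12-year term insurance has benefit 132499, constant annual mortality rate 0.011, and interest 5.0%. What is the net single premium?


NSP = benefit * sum_{k=0}^{n-1} k_p_x * q * v^(k+1)
With constant q=0.011, v=0.952381
Sum = 0.092396
NSP = 132499 * 0.092396
= 12242.3653


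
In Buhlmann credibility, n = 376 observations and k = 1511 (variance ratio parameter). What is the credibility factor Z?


Z = n / (n + k)
= 376 / (376 + 1511)
= 376 / 1887
= 0.1993


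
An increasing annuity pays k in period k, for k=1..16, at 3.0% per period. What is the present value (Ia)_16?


(Ia)_n = sum_{k=1}^{n} k * v^k, v = 1/(1+i)
v = 0.970874
Sum computed term by term:
(Ia)_16 = 98.9088


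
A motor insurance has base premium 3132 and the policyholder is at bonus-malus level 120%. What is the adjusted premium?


adjusted = base * BM_level / 100
= 3132 * 120 / 100
= 3132 * 1.2
= 3758.4


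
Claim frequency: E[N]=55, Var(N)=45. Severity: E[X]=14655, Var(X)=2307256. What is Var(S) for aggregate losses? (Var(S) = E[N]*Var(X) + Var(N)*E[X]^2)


Var(S) = E[N]*Var(X) + Var(N)*E[X]^2
= 55*2307256 + 45*14655^2
= 126899080 + 9664606125
= 9.7915e+09


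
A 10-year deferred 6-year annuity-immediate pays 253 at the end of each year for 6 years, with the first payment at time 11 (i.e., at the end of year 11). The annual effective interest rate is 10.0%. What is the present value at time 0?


PV at time 10 of the 6-year annuity-immediate:
a_n = 253 * (1-(1+0.1)^(-6))/0.1 = 1101.881
Discount back 10 years to time 0:
PV = 1101.881 * (1+0.1)^(-10)
= 1101.881 * 0.385543
= 424.8228


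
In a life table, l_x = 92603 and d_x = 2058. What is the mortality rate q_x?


q_x = d_x / l_x
= 2058 / 92603
= 0.0222


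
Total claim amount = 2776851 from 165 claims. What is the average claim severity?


severity = total / number
= 2776851 / 165
= 16829.4


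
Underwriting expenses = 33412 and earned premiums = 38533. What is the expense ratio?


Expense ratio = expenses / premiums
= 33412 / 38533
= 0.8671


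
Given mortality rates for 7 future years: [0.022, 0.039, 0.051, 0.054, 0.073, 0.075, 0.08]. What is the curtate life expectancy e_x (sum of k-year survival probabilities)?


e_x = sum_{k=1}^{n} k_p_x
k_p_x values:
  1_p_x = 0.978
  2_p_x = 0.939858
  3_p_x = 0.891925
  4_p_x = 0.843761
  5_p_x = 0.782167
  6_p_x = 0.723504
  7_p_x = 0.665624
e_x = 5.8248


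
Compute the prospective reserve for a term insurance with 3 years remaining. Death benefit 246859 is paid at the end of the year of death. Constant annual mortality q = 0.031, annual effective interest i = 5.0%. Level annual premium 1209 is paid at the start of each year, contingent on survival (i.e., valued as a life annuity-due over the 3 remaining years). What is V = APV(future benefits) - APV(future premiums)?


v = 1/(1+i) = 0.952381
APV(future benefits) per unit = sum_{k=0}^{2} k_p_x * q * v^(k+1) = 0.081914
APV(future benefits) = 246859 * 0.081914 = 20221.3247
Life annuity-due factor ä_{x:3} = sum_{k=0}^{2} k_p_x * v^k = 2.774522
APV(future premiums) = 1209 * 2.774522 = 3354.3976
V = 20221.3247 - 3354.3976
= 16866.9271


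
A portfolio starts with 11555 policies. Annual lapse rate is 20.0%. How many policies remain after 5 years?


remaining = initial * (1 - lapse)^years
= 11555 * (1 - 0.2)^5
= 11555 * 0.32768
= 3786.3424


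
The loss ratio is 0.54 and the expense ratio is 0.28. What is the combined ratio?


Combined ratio = loss ratio + expense ratio
= 0.54 + 0.28
= 0.82


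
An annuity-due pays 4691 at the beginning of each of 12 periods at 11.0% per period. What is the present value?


PV_due = PMT * (1-(1+i)^(-n))/i * (1+i)
PV_immediate = 30455.6427
PV_due = 30455.6427 * 1.11
= 33805.7634


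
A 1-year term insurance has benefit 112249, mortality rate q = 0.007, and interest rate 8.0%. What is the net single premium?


NSP = benefit * q * v
v = 1/(1+i) = 0.925926
NSP = 112249 * 0.007 * 0.925926
= 727.5398


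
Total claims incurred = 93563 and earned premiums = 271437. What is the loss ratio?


Loss ratio = claims / premiums
= 93563 / 271437
= 0.3447


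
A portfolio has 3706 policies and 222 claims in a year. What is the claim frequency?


frequency = claims / policies
= 222 / 3706
= 0.0599


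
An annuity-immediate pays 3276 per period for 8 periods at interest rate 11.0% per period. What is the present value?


PV = PMT * (1 - (1+i)^(-n)) / i
= 3276 * (1 - (1+0.11)^(-8)) / 0.11
= 3276 * (1 - 0.433926) / 0.11
= 3276 * 5.146123
= 16858.6982


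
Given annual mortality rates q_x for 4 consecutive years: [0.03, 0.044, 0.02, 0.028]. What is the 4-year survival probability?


p_k = 1 - q_k for each year
Survival = product of (1 - q_k)
= 0.97 * 0.956 * 0.98 * 0.972
= 0.8833


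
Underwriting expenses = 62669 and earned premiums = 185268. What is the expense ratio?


Expense ratio = expenses / premiums
= 62669 / 185268
= 0.3383


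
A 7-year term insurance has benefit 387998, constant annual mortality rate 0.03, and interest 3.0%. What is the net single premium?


NSP = benefit * sum_{k=0}^{n-1} k_p_x * q * v^(k+1)
With constant q=0.03, v=0.970874
Sum = 0.171518
NSP = 387998 * 0.171518
= 66548.6424


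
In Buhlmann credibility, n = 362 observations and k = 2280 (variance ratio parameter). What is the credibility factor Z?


Z = n / (n + k)
= 362 / (362 + 2280)
= 362 / 2642
= 0.137


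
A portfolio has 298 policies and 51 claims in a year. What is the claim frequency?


frequency = claims / policies
= 51 / 298
= 0.1711


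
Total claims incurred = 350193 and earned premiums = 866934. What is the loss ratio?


Loss ratio = claims / premiums
= 350193 / 866934
= 0.4039


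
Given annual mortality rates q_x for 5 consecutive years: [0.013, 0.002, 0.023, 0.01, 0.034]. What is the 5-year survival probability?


p_k = 1 - q_k for each year
Survival = product of (1 - q_k)
= 0.987 * 0.998 * 0.977 * 0.99 * 0.966
= 0.9204


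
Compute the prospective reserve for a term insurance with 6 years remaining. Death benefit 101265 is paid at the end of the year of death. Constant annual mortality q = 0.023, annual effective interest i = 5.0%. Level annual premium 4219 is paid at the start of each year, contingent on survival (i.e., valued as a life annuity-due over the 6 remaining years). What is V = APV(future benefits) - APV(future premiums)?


v = 1/(1+i) = 0.952381
APV(future benefits) per unit = sum_{k=0}^{5} k_p_x * q * v^(k+1) = 0.110595
APV(future benefits) = 101265 * 0.110595 = 11199.4243
Life annuity-due factor ä_{x:6} = sum_{k=0}^{5} k_p_x * v^k = 5.048912
APV(future premiums) = 4219 * 5.048912 = 21301.3593
V = 11199.4243 - 21301.3593
= -10101.9351


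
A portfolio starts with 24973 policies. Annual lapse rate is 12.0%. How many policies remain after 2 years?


remaining = initial * (1 - lapse)^years
= 24973 * (1 - 0.12)^2
= 24973 * 0.7744
= 19339.0912


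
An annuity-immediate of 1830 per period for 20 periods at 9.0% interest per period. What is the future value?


FV = PMT * ((1+i)^n - 1) / i
= 1830 * ((1.09)^20 - 1) / 0.09
= 1830 * (5.604411 - 1) / 0.09
= 93623.0189


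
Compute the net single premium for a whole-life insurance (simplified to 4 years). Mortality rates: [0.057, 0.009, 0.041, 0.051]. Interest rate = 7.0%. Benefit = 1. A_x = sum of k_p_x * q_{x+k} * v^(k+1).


v = 0.934579
Year 0: k_p_x=1.0, q=0.057, term=0.053271
Year 1: k_p_x=0.943, q=0.009, term=0.007413
Year 2: k_p_x=0.934513, q=0.041, term=0.031276
Year 3: k_p_x=0.896198, q=0.051, term=0.034869
A_x = 0.1268


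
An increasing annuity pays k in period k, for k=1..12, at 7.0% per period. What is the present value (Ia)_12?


(Ia)_n = sum_{k=1}^{n} k * v^k, v = 1/(1+i)
v = 0.934579
Sum computed term by term:
(Ia)_12 = 45.2933


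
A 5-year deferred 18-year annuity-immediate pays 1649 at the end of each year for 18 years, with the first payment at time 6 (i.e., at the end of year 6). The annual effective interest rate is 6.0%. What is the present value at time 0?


PV at time 5 of the 18-year annuity-immediate:
a_n = 1649 * (1-(1+0.06)^(-18))/0.06 = 17854.7181
Discount back 5 years to time 0:
PV = 17854.7181 * (1+0.06)^(-5)
= 17854.7181 * 0.747258
= 13342.0841


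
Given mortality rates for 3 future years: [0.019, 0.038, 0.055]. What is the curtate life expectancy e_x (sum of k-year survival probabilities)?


e_x = sum_{k=1}^{n} k_p_x
k_p_x values:
  1_p_x = 0.981
  2_p_x = 0.943722
  3_p_x = 0.891817
e_x = 2.8165


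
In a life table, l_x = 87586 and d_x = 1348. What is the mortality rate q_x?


q_x = d_x / l_x
= 1348 / 87586
= 0.0154


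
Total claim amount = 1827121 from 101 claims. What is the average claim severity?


severity = total / number
= 1827121 / 101
= 18090.3069


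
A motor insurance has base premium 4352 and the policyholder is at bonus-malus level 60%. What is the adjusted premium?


adjusted = base * BM_level / 100
= 4352 * 60 / 100
= 4352 * 0.6
= 2611.2


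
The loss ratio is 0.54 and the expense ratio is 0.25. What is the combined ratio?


Combined ratio = loss ratio + expense ratio
= 0.54 + 0.25
= 0.79


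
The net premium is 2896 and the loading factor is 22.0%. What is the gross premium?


Gross = net * (1 + loading)
= 2896 * (1 + 0.22)
= 2896 * 1.22
= 3533.12


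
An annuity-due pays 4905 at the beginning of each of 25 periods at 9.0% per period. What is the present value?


PV_due = PMT * (1-(1+i)^(-n))/i * (1+i)
PV_immediate = 48179.753
PV_due = 48179.753 * 1.09
= 52515.9307


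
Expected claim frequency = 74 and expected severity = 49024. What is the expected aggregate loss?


E[S] = E[N] * E[X]
= 74 * 49024
= 3.6278e+06


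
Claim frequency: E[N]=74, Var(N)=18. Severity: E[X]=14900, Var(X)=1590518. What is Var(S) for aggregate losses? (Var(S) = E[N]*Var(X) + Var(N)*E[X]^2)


Var(S) = E[N]*Var(X) + Var(N)*E[X]^2
= 74*1590518 + 18*14900^2
= 117698332 + 3996180000
= 4.1139e+09


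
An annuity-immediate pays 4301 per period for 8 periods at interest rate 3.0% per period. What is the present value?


PV = PMT * (1 - (1+i)^(-n)) / i
= 4301 * (1 - (1+0.03)^(-8)) / 0.03
= 4301 * (1 - 0.789409) / 0.03
= 4301 * 7.019692
= 30191.6961


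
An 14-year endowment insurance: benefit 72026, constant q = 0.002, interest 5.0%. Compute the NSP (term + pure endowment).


Term component = 1409.7471
Pure endowment = 14_p_x * v^14 * benefit = 0.972361 * 0.505068 * 72026 = 35372.5759
NSP = 36782.323


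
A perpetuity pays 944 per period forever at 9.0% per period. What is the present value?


PV = PMT / i
= 944 / 0.09
= 10488.8889


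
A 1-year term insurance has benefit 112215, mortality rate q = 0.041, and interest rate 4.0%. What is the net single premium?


NSP = benefit * q * v
v = 1/(1+i) = 0.961538
NSP = 112215 * 0.041 * 0.961538
= 4423.8606


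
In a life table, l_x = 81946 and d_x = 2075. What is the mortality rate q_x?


q_x = d_x / l_x
= 2075 / 81946
= 0.0253


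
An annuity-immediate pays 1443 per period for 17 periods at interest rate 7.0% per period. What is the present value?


PV = PMT * (1 - (1+i)^(-n)) / i
= 1443 * (1 - (1+0.07)^(-17)) / 0.07
= 1443 * (1 - 0.316574) / 0.07
= 1443 * 9.763223
= 14088.3308


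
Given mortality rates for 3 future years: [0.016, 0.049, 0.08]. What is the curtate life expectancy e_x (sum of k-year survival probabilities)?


e_x = sum_{k=1}^{n} k_p_x
k_p_x values:
  1_p_x = 0.984
  2_p_x = 0.935784
  3_p_x = 0.860921
e_x = 2.7807


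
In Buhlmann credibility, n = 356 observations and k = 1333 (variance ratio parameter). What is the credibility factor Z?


Z = n / (n + k)
= 356 / (356 + 1333)
= 356 / 1689
= 0.2108


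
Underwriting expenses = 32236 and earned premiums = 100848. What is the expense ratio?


Expense ratio = expenses / premiums
= 32236 / 100848
= 0.3196


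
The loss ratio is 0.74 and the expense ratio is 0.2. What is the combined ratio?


Combined ratio = loss ratio + expense ratio
= 0.74 + 0.2
= 0.94


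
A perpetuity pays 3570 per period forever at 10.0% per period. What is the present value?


PV = PMT / i
= 3570 / 0.1
= 35700.0


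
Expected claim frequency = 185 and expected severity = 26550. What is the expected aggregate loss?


E[S] = E[N] * E[X]
= 185 * 26550
= 4.9118e+06


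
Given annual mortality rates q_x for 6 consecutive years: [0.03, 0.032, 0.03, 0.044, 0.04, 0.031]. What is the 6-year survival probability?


p_k = 1 - q_k for each year
Survival = product of (1 - q_k)
= 0.97 * 0.968 * 0.97 * 0.956 * 0.96 * 0.969
= 0.81


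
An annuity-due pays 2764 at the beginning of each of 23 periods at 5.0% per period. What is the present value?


PV_due = PMT * (1-(1+i)^(-n))/i * (1+i)
PV_immediate = 37282.4182
PV_due = 37282.4182 * 1.05
= 39146.5391


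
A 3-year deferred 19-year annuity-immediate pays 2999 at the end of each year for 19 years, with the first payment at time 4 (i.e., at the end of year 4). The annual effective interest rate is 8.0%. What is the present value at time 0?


PV at time 3 of the 19-year annuity-immediate:
a_n = 2999 * (1-(1+0.08)^(-19))/0.08 = 28801.194
Discount back 3 years to time 0:
PV = 28801.194 * (1+0.08)^(-3)
= 28801.194 * 0.793832
= 22863.3164


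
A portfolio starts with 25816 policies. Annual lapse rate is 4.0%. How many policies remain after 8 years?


remaining = initial * (1 - lapse)^years
= 25816 * (1 - 0.04)^8
= 25816 * 0.72139
= 18623.3934


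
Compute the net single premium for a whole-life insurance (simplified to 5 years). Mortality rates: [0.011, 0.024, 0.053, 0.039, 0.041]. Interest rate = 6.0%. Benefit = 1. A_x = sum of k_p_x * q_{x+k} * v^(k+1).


v = 0.943396
Year 0: k_p_x=1.0, q=0.011, term=0.010377
Year 1: k_p_x=0.989, q=0.024, term=0.021125
Year 2: k_p_x=0.965264, q=0.053, term=0.042954
Year 3: k_p_x=0.914105, q=0.039, term=0.028238
Year 4: k_p_x=0.878455, q=0.041, term=0.026914
A_x = 0.1296


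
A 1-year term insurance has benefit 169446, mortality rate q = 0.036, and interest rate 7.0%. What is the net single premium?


NSP = benefit * q * v
v = 1/(1+i) = 0.934579
NSP = 169446 * 0.036 * 0.934579
= 5700.9869


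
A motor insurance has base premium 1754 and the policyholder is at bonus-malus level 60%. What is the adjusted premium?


adjusted = base * BM_level / 100
= 1754 * 60 / 100
= 1754 * 0.6
= 1052.4


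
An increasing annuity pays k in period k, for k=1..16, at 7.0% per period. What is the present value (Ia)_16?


(Ia)_n = sum_{k=1}^{n} k * v^k, v = 1/(1+i)
v = 0.934579
Sum computed term by term:
(Ia)_16 = 66.9737


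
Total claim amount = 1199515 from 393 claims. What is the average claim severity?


severity = total / number
= 1199515 / 393
= 3052.201


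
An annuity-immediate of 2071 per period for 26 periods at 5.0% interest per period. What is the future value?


FV = PMT * ((1+i)^n - 1) / i
= 2071 * ((1.05)^26 - 1) / 0.05
= 2071 * (3.555673 - 1) / 0.05
= 105855.9627


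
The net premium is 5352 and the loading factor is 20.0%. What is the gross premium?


Gross = net * (1 + loading)
= 5352 * (1 + 0.2)
= 5352 * 1.2
= 6422.4


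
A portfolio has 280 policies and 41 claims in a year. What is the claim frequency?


frequency = claims / policies
= 41 / 280
= 0.1464


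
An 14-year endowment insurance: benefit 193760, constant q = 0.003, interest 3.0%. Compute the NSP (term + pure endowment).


Term component = 6448.934
Pure endowment = 14_p_x * v^14 * benefit = 0.958809 * 0.661118 * 193760 = 122821.726
NSP = 129270.66


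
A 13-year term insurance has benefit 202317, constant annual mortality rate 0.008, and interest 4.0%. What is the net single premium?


NSP = benefit * sum_{k=0}^{n-1} k_p_x * q * v^(k+1)
With constant q=0.008, v=0.961538
Sum = 0.076496
NSP = 202317 * 0.076496
= 15476.3658


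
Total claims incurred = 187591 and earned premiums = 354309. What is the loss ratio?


Loss ratio = claims / premiums
= 187591 / 354309
= 0.5295


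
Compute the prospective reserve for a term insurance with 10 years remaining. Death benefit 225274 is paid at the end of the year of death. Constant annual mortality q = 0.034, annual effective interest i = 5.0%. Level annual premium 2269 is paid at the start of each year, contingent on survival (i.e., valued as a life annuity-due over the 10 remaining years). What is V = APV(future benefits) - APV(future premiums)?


v = 1/(1+i) = 0.952381
APV(future benefits) per unit = sum_{k=0}^{9} k_p_x * q * v^(k+1) = 0.228938
APV(future benefits) = 225274 * 0.228938 = 51573.7805
Life annuity-due factor ä_{x:10} = sum_{k=0}^{9} k_p_x * v^k = 7.070144
APV(future premiums) = 2269 * 7.070144 = 16042.1575
V = 51573.7805 - 16042.1575
= 35531.623


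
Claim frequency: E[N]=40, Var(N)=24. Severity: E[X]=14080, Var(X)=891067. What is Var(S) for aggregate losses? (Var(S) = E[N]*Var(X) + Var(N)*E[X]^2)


Var(S) = E[N]*Var(X) + Var(N)*E[X]^2
= 40*891067 + 24*14080^2
= 35642680 + 4757913600
= 4.7936e+09


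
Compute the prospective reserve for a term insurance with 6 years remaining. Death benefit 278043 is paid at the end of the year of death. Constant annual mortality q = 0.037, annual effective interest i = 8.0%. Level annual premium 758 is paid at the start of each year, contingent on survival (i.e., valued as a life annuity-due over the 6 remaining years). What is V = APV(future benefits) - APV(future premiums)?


v = 1/(1+i) = 0.925926
APV(future benefits) per unit = sum_{k=0}^{5} k_p_x * q * v^(k+1) = 0.1573
APV(future benefits) = 278043 * 0.1573 = 43736.1932
Life annuity-due factor ä_{x:6} = sum_{k=0}^{5} k_p_x * v^k = 4.591463
APV(future premiums) = 758 * 4.591463 = 3480.3286
V = 43736.1932 - 3480.3286
= 40255.8646


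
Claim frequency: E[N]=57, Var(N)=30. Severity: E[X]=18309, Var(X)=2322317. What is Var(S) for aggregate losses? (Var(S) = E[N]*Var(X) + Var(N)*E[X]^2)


Var(S) = E[N]*Var(X) + Var(N)*E[X]^2
= 57*2322317 + 30*18309^2
= 132372069 + 10056584430
= 1.0189e+10


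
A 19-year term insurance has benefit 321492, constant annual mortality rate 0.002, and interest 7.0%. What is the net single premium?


NSP = benefit * sum_{k=0}^{n-1} k_p_x * q * v^(k+1)
With constant q=0.002, v=0.934579
Sum = 0.020384
NSP = 321492 * 0.020384
= 6553.1856


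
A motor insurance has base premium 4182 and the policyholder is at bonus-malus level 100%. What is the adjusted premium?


adjusted = base * BM_level / 100
= 4182 * 100 / 100
= 4182 * 1.0
= 4182.0


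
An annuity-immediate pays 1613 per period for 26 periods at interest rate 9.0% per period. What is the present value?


PV = PMT * (1 - (1+i)^(-n)) / i
= 1613 * (1 - (1+0.09)^(-26)) / 0.09
= 1613 * (1 - 0.106393) / 0.09
= 1613 * 9.928972
= 16015.432


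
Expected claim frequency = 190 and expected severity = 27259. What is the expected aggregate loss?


E[S] = E[N] * E[X]
= 190 * 27259
= 5.1792e+06


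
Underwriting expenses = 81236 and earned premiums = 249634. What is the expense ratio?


Expense ratio = expenses / premiums
= 81236 / 249634
= 0.3254


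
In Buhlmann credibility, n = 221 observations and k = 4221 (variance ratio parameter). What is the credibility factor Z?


Z = n / (n + k)
= 221 / (221 + 4221)
= 221 / 4442
= 0.0498


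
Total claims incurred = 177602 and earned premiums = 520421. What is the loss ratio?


Loss ratio = claims / premiums
= 177602 / 520421
= 0.3413


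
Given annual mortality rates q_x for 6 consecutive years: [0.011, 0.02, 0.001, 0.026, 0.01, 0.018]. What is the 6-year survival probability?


p_k = 1 - q_k for each year
Survival = product of (1 - q_k)
= 0.989 * 0.98 * 0.999 * 0.974 * 0.99 * 0.982
= 0.9168


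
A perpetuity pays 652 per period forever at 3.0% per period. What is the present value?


PV = PMT / i
= 652 / 0.03
= 21733.3333


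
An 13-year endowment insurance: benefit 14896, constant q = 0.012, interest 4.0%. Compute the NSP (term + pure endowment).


Term component = 1672.9053
Pure endowment = 13_p_x * v^13 * benefit = 0.854752 * 0.600574 * 14896 = 7646.7437
NSP = 9319.649


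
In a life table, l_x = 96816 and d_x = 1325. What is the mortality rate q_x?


q_x = d_x / l_x
= 1325 / 96816
= 0.0137


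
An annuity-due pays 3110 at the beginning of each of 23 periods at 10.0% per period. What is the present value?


PV_due = PMT * (1-(1+i)^(-n))/i * (1+i)
PV_immediate = 27626.8093
PV_due = 27626.8093 * 1.1
= 30389.4902


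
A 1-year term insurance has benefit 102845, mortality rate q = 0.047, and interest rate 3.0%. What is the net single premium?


NSP = benefit * q * v
v = 1/(1+i) = 0.970874
NSP = 102845 * 0.047 * 0.970874
= 4692.9272


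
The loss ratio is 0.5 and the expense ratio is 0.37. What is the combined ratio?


Combined ratio = loss ratio + expense ratio
= 0.5 + 0.37
= 0.87


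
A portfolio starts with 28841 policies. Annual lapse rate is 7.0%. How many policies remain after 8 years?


remaining = initial * (1 - lapse)^years
= 28841 * (1 - 0.07)^8
= 28841 * 0.559582
= 16138.899


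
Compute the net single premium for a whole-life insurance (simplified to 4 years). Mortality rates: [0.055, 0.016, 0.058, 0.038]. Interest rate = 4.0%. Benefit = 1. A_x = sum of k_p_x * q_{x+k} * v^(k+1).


v = 0.961538
Year 0: k_p_x=1.0, q=0.055, term=0.052885
Year 1: k_p_x=0.945, q=0.016, term=0.013979
Year 2: k_p_x=0.92988, q=0.058, term=0.047946
Year 3: k_p_x=0.875947, q=0.038, term=0.028453
A_x = 0.1433


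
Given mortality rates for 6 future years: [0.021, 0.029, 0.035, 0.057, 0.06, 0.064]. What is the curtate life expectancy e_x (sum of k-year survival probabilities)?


e_x = sum_{k=1}^{n} k_p_x
k_p_x values:
  1_p_x = 0.979
  2_p_x = 0.950609
  3_p_x = 0.917338
  4_p_x = 0.865049
  5_p_x = 0.813146
  6_p_x = 0.761105
e_x = 5.2862


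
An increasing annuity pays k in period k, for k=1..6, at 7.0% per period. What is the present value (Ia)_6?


(Ia)_n = sum_{k=1}^{n} k * v^k, v = 1/(1+i)
v = 0.934579
Sum computed term by term:
(Ia)_6 = 15.7449


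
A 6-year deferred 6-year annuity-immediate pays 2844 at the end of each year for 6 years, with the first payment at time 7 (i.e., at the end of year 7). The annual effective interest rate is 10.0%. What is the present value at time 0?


PV at time 6 of the 6-year annuity-immediate:
a_n = 2844 * (1-(1+0.1)^(-6))/0.1 = 12386.3614
Discount back 6 years to time 0:
PV = 12386.3614 * (1+0.1)^(-6)
= 12386.3614 * 0.564474
= 6991.7781


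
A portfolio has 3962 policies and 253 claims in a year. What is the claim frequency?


frequency = claims / policies
= 253 / 3962
= 0.0639


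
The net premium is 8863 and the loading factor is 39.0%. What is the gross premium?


Gross = net * (1 + loading)
= 8863 * (1 + 0.39)
= 8863 * 1.39
= 12319.57


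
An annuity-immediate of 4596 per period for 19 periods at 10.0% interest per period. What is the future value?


FV = PMT * ((1+i)^n - 1) / i
= 4596 * ((1.1)^19 - 1) / 0.1
= 4596 * (6.115909 - 1) / 0.1
= 235127.1797


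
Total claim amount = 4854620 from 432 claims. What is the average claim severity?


severity = total / number
= 4854620 / 432
= 11237.5463


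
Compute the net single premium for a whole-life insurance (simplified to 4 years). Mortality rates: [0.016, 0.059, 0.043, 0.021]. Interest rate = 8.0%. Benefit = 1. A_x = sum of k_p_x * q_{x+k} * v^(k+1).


v = 0.925926
Year 0: k_p_x=1.0, q=0.016, term=0.014815
Year 1: k_p_x=0.984, q=0.059, term=0.049774
Year 2: k_p_x=0.925944, q=0.043, term=0.031607
Year 3: k_p_x=0.886128, q=0.021, term=0.013678
A_x = 0.1099


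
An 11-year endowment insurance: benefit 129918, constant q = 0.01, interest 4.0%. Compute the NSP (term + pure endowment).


Term component = 10871.6771
Pure endowment = 11_p_x * v^11 * benefit = 0.895338 * 0.649581 * 129918 = 75559.6147
NSP = 86431.2917


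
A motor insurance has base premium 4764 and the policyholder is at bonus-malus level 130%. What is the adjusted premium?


adjusted = base * BM_level / 100
= 4764 * 130 / 100
= 4764 * 1.3
= 6193.2


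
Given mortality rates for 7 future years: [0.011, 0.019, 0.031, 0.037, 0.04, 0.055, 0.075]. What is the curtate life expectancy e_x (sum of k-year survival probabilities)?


e_x = sum_{k=1}^{n} k_p_x
k_p_x values:
  1_p_x = 0.989
  2_p_x = 0.970209
  3_p_x = 0.940133
  4_p_x = 0.905348
  5_p_x = 0.869134
  6_p_x = 0.821331
  7_p_x = 0.759732
e_x = 6.2549


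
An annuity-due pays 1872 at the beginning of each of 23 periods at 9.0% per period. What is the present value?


PV_due = PMT * (1-(1+i)^(-n))/i * (1+i)
PV_immediate = 17934.1472
PV_due = 17934.1472 * 1.09
= 19548.2204


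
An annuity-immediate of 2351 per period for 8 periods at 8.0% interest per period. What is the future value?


FV = PMT * ((1+i)^n - 1) / i
= 2351 * ((1.08)^8 - 1) / 0.08
= 2351 * (1.85093 - 1) / 0.08
= 25006.7116


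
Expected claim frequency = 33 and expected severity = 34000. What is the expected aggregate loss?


E[S] = E[N] * E[X]
= 33 * 34000
= 1.1220e+06


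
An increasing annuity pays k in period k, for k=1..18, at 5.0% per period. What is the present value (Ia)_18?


(Ia)_n = sum_{k=1}^{n} k * v^k, v = 1/(1+i)
v = 0.952381
Sum computed term by term:
(Ia)_18 = 95.8939


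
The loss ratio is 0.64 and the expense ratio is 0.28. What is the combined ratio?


Combined ratio = loss ratio + expense ratio
= 0.64 + 0.28
= 0.92


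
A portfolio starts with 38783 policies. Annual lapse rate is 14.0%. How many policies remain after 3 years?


remaining = initial * (1 - lapse)^years
= 38783 * (1 - 0.14)^3
= 38783 * 0.636056
= 24668.1598


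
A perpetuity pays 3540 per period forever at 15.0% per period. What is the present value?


PV = PMT / i
= 3540 / 0.15
= 23600.0


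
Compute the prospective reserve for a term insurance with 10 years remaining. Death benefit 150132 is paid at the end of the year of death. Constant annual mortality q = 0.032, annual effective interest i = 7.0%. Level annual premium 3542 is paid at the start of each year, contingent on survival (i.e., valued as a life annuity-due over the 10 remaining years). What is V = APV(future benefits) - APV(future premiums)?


v = 1/(1+i) = 0.934579
APV(future benefits) per unit = sum_{k=0}^{9} k_p_x * q * v^(k+1) = 0.198522
APV(future benefits) = 150132 * 0.198522 = 29804.5063
Life annuity-due factor ä_{x:10} = sum_{k=0}^{9} k_p_x * v^k = 6.63808
APV(future premiums) = 3542 * 6.63808 = 23512.0782
V = 29804.5063 - 23512.0782
= 6292.428


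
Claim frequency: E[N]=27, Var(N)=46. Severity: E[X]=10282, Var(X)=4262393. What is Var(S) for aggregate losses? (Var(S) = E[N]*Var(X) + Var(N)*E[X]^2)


Var(S) = E[N]*Var(X) + Var(N)*E[X]^2
= 27*4262393 + 46*10282^2
= 115084611 + 4863098104
= 4.9782e+09


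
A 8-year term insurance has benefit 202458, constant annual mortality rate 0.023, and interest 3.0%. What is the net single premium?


NSP = benefit * sum_{k=0}^{n-1} k_p_x * q * v^(k+1)
With constant q=0.023, v=0.970874
Sum = 0.149575
NSP = 202458 * 0.149575
= 30282.5844


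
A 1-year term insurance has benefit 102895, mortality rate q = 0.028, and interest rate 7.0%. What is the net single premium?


NSP = benefit * q * v
v = 1/(1+i) = 0.934579
NSP = 102895 * 0.028 * 0.934579
= 2692.5794


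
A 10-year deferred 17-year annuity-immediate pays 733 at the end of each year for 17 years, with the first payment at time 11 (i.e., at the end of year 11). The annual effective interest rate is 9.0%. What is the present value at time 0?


PV at time 10 of the 17-year annuity-immediate:
a_n = 733 * (1-(1+0.09)^(-17))/0.09 = 6262.4818
Discount back 10 years to time 0:
PV = 6262.4818 * (1+0.09)^(-10)
= 6262.4818 * 0.422411
= 2645.34


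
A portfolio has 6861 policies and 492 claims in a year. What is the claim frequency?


frequency = claims / policies
= 492 / 6861
= 0.0717


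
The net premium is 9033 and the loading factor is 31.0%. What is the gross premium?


Gross = net * (1 + loading)
= 9033 * (1 + 0.31)
= 9033 * 1.31
= 11833.23


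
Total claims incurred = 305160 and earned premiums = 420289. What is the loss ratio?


Loss ratio = claims / premiums
= 305160 / 420289
= 0.7261


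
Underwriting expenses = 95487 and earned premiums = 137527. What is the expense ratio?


Expense ratio = expenses / premiums
= 95487 / 137527
= 0.6943


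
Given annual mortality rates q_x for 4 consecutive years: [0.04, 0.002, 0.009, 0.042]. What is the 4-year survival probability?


p_k = 1 - q_k for each year
Survival = product of (1 - q_k)
= 0.96 * 0.998 * 0.991 * 0.958
= 0.9096


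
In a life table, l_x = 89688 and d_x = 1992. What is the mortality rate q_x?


q_x = d_x / l_x
= 1992 / 89688
= 0.0222


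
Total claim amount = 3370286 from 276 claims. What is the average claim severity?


severity = total / number
= 3370286 / 276
= 12211.1812


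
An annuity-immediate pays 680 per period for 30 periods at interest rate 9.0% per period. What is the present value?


PV = PMT * (1 - (1+i)^(-n)) / i
= 680 * (1 - (1+0.09)^(-30)) / 0.09
= 680 * (1 - 0.075371) / 0.09
= 680 * 10.273654
= 6986.0847


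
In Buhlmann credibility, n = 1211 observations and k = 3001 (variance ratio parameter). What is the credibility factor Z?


Z = n / (n + k)
= 1211 / (1211 + 3001)
= 1211 / 4212
= 0.2875


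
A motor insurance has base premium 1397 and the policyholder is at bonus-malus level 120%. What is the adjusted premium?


adjusted = base * BM_level / 100
= 1397 * 120 / 100
= 1397 * 1.2
= 1676.4


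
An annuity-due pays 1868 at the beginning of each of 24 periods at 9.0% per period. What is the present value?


PV_due = PMT * (1-(1+i)^(-n))/i * (1+i)
PV_immediate = 18131.9508
PV_due = 18131.9508 * 1.09
= 19763.8264


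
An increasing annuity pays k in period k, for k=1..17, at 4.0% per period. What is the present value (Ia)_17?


(Ia)_n = sum_{k=1}^{n} k * v^k, v = 1/(1+i)
v = 0.961538
Sum computed term by term:
(Ia)_17 = 98.1238


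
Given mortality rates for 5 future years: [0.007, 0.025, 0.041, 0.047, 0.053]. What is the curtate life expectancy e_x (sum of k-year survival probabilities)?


e_x = sum_{k=1}^{n} k_p_x
k_p_x values:
  1_p_x = 0.993
  2_p_x = 0.968175
  3_p_x = 0.92848
  4_p_x = 0.884841
  5_p_x = 0.837945
e_x = 4.6124


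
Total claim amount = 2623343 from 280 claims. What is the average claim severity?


severity = total / number
= 2623343 / 280
= 9369.0821


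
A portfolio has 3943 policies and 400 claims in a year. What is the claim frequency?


frequency = claims / policies
= 400 / 3943
= 0.1014


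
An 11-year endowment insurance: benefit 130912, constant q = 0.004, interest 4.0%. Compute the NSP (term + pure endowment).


Term component = 4503.7989
Pure endowment = 11_p_x * v^11 * benefit = 0.95687 * 0.649581 * 130912 = 81370.2121
NSP = 85874.011


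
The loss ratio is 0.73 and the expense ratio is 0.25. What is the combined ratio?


Combined ratio = loss ratio + expense ratio
= 0.73 + 0.25
= 0.98


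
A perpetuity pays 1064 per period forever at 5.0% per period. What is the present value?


PV = PMT / i
= 1064 / 0.05
= 21280.0


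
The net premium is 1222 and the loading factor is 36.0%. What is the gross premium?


Gross = net * (1 + loading)
= 1222 * (1 + 0.36)
= 1222 * 1.36
= 1661.92


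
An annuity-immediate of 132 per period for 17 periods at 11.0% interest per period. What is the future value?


FV = PMT * ((1+i)^n - 1) / i
= 132 * ((1.11)^17 - 1) / 0.11
= 132 * (5.895093 - 1) / 0.11
= 5874.1113


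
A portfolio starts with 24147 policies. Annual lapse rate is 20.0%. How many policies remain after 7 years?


remaining = initial * (1 - lapse)^years
= 24147 * (1 - 0.2)^7
= 24147 * 0.209715
= 5063.9929


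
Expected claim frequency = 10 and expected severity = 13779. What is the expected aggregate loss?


E[S] = E[N] * E[X]
= 10 * 13779
= 137790
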